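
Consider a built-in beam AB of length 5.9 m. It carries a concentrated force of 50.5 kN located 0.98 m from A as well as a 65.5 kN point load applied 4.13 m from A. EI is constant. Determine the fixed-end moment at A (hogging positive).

M_A = 58.76 kN·m

Release both end moments; the primary structure is a simply-supported span AB with redundants M_A and M_B.
Simple-span end rotations at A and B under the given loads:
  at A: point load 50.5 at a = 0.98: Pab(L + b)/(6LEI) = 74.42/EI
  at B: point load 50.5 at a = 0.98: Pab(L + a)/(6LEI) = 47.32/EI
  at A: point load 65.5 at a = 4.13: Pab(L + b)/(6LEI) = 103.7/EI
  at B: point load 65.5 at a = 4.13: Pab(L + a)/(6LEI) = 135.7/EI
  θ_A0 = 178.2/EI,  θ_B0 = 183/EI
Flexibility coefficients: a unit moment at one end gives L/(3EI) there and L/(6EI) at the far end, so f₁₁ = f₂₂ = 1.967/EI and f₁₂ = f₂₁ = 0.9833/EI.
Compatibility — zero rotation at each built-in end:
  1.967 M_A + 0.9833 M_B = 178.2
  0.9833 M_A + 1.967 M_B = 183
Solving the pair gives M_A = 58.76 kN·m and M_B = 63.66 kN·m (hogging).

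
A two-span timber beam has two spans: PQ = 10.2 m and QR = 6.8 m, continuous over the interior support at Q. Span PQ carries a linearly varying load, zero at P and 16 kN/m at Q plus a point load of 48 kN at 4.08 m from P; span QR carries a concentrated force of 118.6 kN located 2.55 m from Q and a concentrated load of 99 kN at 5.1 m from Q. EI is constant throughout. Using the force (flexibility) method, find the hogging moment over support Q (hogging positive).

Release continuity at Q by inserting a hinge; the redundant is the internal moment M_Q. The primary structure is two simply-supported spans PQ and QR.
End slopes at the hinge Q, treating each span as simply supported:
  span PQ: triangular load, peak 16: w₀L³/(45EI) = 377.3/EI
  span PQ: point load 48 at a = 4.08: Pab(L + a)/(6LEI) = 279.7/EI
  span QR: point load 118.6 at a = 2.55: Pab(L + b)/(6LEI) = 348.1/EI
  span QR: point load 99 at a = 5.1: Pab(L + b)/(6LEI) = 178.8/EI
  relative rotation θ_0 = (657 + 526.9)/EI = 1184/EI
A unit hogging moment at Q produces rotation L₁/(3EI) + L₂/(3EI) = 5.667/EI.
Slope continuity at Q: θ_0 = M_Q·5.667/EI, so M_Q = 1184/5.667 = 208.9 kN·m (hogging).

M_Q = 208.9 kN·m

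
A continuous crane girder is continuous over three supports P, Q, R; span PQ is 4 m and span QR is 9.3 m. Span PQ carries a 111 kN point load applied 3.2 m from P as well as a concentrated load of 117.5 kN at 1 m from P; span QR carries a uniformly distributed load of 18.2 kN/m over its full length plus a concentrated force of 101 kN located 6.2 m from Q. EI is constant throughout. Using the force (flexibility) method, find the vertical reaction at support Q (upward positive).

Release continuity at Q by inserting a hinge; the redundant is the internal moment M_Q. The primary structure is two simply-supported spans PQ and QR.
End slopes at the hinge Q, treating each span as simply supported:
  span PQ: point load 111 at a = 3.2: Pab(L + a)/(6LEI) = 85.25/EI
  span PQ: point load 117.5 at a = 1: Pab(L + a)/(6LEI) = 73.44/EI
  span QR: UDL 18.2: wL³/(24EI) = 610/EI
  span QR: point load 101 at a = 6.2: Pab(L + b)/(6LEI) = 431.4/EI
  relative rotation θ_0 = (158.7 + 1041)/EI = 1200/EI
A unit hogging moment at Q produces rotation L₁/(3EI) + L₂/(3EI) = 4.433/EI.
Compatibility: M_Q·(L₁+L₂)/(3EI) = θ_0, giving M_Q = 270.7 kN·m (hogging).
Span PQ, ΣM about P with M_Q applied at Q: R_Q^{PQ}·4 = 472.7 + 270.7, so R_Q^{PQ} = 185.8 kN and R_P = 228.5 − 185.8 = 42.65 kN.
Span QR, ΣM about R: R_Q^{QR}·9.3 = 1100 + 270.7, so R_Q^{QR} = 147.4 kN and R_R = 270.3 − 147.4 = 122.9 kN.
R_Q = 185.8 + 147.4 = 333.2 kN.

R_Q = 333.2 kN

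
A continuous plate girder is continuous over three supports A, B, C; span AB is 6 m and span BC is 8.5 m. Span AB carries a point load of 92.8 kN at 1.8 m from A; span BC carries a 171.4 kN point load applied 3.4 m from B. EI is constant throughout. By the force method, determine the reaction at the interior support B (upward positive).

R_B = 186.2 kN

Release continuity at B by inserting a hinge; the redundant is the internal moment M_B. The primary structure is two simply-supported spans AB and BC.
End slopes at the hinge B, treating each span as simply supported:
  span AB: point load 92.8 at a = 1.8: Pab(L + a)/(6LEI) = 152/EI
  span BC: point load 171.4 at a = 3.4: Pab(L + b)/(6LEI) = 792.6/EI
  relative rotation θ_0 = (152 + 792.6)/EI = 944.6/EI
A unit hogging moment at B produces rotation L₁/(3EI) + L₂/(3EI) = 4.833/EI.
Slope continuity at B: θ_0 = M_B·4.833/EI, so M_B = 944.6/4.833 = 195.4 kN·m (hogging).
Span AB, ΣM about A with M_B applied at B: R_B^{AB}·6 = 167 + 195.4, so R_B^{AB} = 60.41 kN and R_A = 92.8 − 60.41 = 32.39 kN.
Span BC, ΣM about C: R_B^{BC}·8.5 = 874.1 + 195.4, so R_B^{BC} = 125.8 kN and R_C = 171.4 − 125.8 = 45.57 kN.
R_B = 60.41 + 125.8 = 186.2 kN.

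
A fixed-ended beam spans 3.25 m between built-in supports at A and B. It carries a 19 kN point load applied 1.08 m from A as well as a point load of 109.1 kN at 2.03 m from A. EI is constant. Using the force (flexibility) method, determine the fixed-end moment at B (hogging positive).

M_B = 56.48 kN·m

Take the two fixed-end moments M_A, M_B as redundants; the released structure is the simple span AB.
Simple-span end rotations at A and B under the given loads:
  at A: point load 19 at a = 1.08: Pab(L + b)/(6LEI) = 12.38/EI
  at B: point load 19 at a = 1.08: Pab(L + a)/(6LEI) = 9.888/EI
  at A: point load 109.1 at a = 2.03: Pab(L + b)/(6LEI) = 61.94/EI
  at B: point load 109.1 at a = 2.03: Pab(L + a)/(6LEI) = 73.16/EI
  θ_A0 = 74.31/EI,  θ_B0 = 83.05/EI
Flexibility coefficients: a unit moment at one end gives L/(3EI) there and L/(6EI) at the far end, so f₁₁ = f₂₂ = 1.083/EI and f₁₂ = f₂₁ = 0.5417/EI.
Compatibility — zero rotation at each built-in end:
  1.083 M_A + 0.5417 M_B = 74.31
  0.5417 M_A + 1.083 M_B = 83.05
Solving the pair gives M_A = 40.36 kN·m and M_B = 56.48 kN·m (hogging).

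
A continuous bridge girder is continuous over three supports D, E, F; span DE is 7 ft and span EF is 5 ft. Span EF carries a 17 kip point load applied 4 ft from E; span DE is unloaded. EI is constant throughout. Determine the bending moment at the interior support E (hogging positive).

Take M_E as the redundant. Released structure: two simple spans DE and EF with a hinge at E.
End slopes at the hinge E, treating each span as simply supported:
  span EF: point load 17 at a = 4: Pab(L + b)/(6LEI) = 13.6/EI
  relative rotation θ_0 = (0 + 13.6)/EI = 13.6/EI
A unit hogging moment at E produces rotation L₁/(3EI) + L₂/(3EI) = 4/EI.
Slope continuity at E: θ_0 = M_E·4/EI, so M_E = 13.6/4 = 3.4 kip·ft (hogging).

M_E = 3.4 kip·ft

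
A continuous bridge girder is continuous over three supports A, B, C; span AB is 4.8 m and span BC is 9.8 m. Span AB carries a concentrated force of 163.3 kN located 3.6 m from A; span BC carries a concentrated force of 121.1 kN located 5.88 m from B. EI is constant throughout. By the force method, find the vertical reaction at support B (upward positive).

Insert a hinge at B; M_B is the redundant, and each span becomes simply supported.
End slopes at the hinge B, treating each span as simply supported:
  span AB: point load 163.3 at a = 3.6: Pab(L + a)/(6LEI) = 205.8/EI
  span BC: point load 121.1 at a = 5.88: Pab(L + b)/(6LEI) = 651.3/EI
  relative rotation θ_0 = (205.8 + 651.3)/EI = 857.1/EI
A unit hogging moment at B produces rotation L₁/(3EI) + L₂/(3EI) = 4.867/EI.
Slope continuity at B: θ_0 = M_B·4.867/EI, so M_B = 857.1/4.867 = 176.1 kN·m (hogging).
Span AB, ΣM about A with M_B applied at B: R_B^{AB}·4.8 = 587.9 + 176.1, so R_B^{AB} = 159.2 kN and R_A = 163.3 − 159.2 = 4.136 kN.
Span BC, ΣM about C: R_B^{BC}·9.8 = 474.7 + 176.1, so R_B^{BC} = 66.41 kN and R_C = 121.1 − 66.41 = 54.69 kN.
R_B = 159.2 + 66.41 = 225.6 kN.

R_B = 225.6 kN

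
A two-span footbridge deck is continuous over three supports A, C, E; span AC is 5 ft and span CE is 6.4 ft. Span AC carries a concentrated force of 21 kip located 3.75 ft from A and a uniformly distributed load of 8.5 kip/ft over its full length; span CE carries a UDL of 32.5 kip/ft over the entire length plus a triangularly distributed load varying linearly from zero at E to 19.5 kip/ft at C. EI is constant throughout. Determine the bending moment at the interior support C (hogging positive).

M_C = 142.5 kip·ft

Take M_C as the redundant. Released structure: two simple spans AC and CE with a hinge at C.
Rotations at C on the released spans (each span's end-slope, ×1/EI):
  span AC: point load 21 at a = 3.75: Pab(L + a)/(6LEI) = 28.71/EI
  span AC: UDL 8.5: wL³/(24EI) = 44.27/EI
  span CE: UDL 32.5: wL³/(24EI) = 355/EI
  span CE: triangular load, peak 19.5: w₀L³/(45EI) = 113.6/EI
  relative rotation θ_0 = (72.98 + 468.6)/EI = 541.6/EI
A unit hogging moment at C produces rotation L₁/(3EI) + L₂/(3EI) = 3.8/EI.
Slope continuity at C: θ_0 = M_C·3.8/EI, so M_C = 541.6/3.8 = 142.5 kip·ft (hogging).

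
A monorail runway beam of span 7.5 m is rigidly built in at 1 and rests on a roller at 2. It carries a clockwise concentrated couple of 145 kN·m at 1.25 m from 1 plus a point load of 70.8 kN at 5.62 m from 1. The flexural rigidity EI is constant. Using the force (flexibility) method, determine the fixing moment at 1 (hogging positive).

Release the roller at 2. Primary structure: cantilever fixed at 1.
Deflection at 2 on the released cantilever, summing each load's contribution:
  clockwise couple 145 at a = 1.25: M₀a(2L − a)/(2EI) = 1246/EI
  point load 70.8 at a = 5.62: Pa²(3L − a)/(6EI) = 6291/EI
  δ_0 = 7537/EI
Tip deflection under a unit load at 2: L³/(3EI) = 140.6/EI.
The prop prevents deflection at 2: R_2 = δ_0/δ_{22} = 7537/140.6 = 53.6 kN.
Moment equilibrium about 1: M_1 = Σ(load moments about 1) − R_2·L = 542.9 − 53.6×7.5 = 140.9 kN·m.

M_1 = 140.9 kN·m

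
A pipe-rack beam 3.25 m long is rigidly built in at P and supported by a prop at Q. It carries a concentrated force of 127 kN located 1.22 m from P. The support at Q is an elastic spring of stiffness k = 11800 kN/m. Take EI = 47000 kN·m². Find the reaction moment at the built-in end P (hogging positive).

Remove the prop at Q; the released (primary) structure is a cantilever built in at P.
Deflection at Q on the released cantilever, summing each load's contribution:
  point load 127 at a = 1.22: Pa²(3L − a)/(6EI) = 268.7/EI
Tip deflection under a unit load at Q: L³/(3EI) = 11.44/EI.
With EI = 47000 kN·m²: δ_0 = 0.005718 m and δ_{QQ} = 0.000243 m/kN.
Compatibility — the spring shortens by R_Q/k under the reaction it provides: δ_0 − R_Q·δ_{QQ} = R_Q/k. With 1/k = 0.000085 m/kN, R_Q = δ_0 / (δ_{QQ} + 1/k) = 0.005718 / (0.000243 + 0.000085) = 17.42 kN.
Moment equilibrium about P: M_P = Σ(load moments about P) − R_Q·L = 154.9 − 17.42×3.25 = 98.32 kN·m.

M_P = 98.32 kN·m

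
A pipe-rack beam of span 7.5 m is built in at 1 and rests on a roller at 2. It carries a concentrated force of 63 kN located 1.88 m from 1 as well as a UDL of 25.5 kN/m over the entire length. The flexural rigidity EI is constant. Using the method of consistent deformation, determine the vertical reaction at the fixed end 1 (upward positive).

Choose R_2 as the redundant. The primary structure is the cantilever fixed at 1.
Deflection at 2 on the released cantilever, summing each load's contribution:
  point load 63 at a = 1.88: Pa²(3L − a)/(6EI) = 765.2/EI
  UDL 25.5: wL⁴/(8EI) = 10085/EI
  δ_0 = 10851/EI
Tip deflection under a unit load at 2: L³/(3EI) = 140.6/EI.
Compatibility at 2: δ_0 − R_2·δ_{22} = 0, so R_2 = 10851/140.6 = 77.16 kN.
Vertical equilibrium: R_1 = ΣP − R_2 = 254.2 − 77.16 = 177.1 kN.

R_1 = 177.1 kN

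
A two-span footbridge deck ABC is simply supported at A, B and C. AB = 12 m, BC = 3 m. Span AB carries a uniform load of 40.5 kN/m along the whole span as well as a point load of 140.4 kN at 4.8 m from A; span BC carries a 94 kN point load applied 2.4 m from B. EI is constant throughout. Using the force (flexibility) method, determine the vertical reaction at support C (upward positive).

R_C = -196.5 kN

Take M_B as the redundant. Released structure: two simple spans AB and BC with a hinge at B.
Discontinuity in slope at B on the released structure — sum the simple-span end rotations:
  span AB: UDL 40.5: wL³/(24EI) = 2916/EI
  span AB: point load 140.4 at a = 4.8: Pab(L + a)/(6LEI) = 1132/EI
  span BC: point load 94 at a = 2.4: Pab(L + b)/(6LEI) = 27.07/EI
  relative rotation θ_0 = (4048 + 27.07)/EI = 4075/EI
A unit hogging moment at B produces rotation L₁/(3EI) + L₂/(3EI) = 5/EI.
Compatibility: M_B·(L₁+L₂)/(3EI) = θ_0, giving M_B = 815.1 kN·m (hogging).
Span BC, ΣM about C: R_B^{BC}·3 = 56.4 + 815.1, so R_B^{BC} = 290.5 kN and R_C = 94 − 290.5 = -196.5 kN.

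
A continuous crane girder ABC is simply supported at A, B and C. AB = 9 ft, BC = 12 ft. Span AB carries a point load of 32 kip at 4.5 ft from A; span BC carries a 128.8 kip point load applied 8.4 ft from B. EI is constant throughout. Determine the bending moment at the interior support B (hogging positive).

Release continuity at B by inserting a hinge; the redundant is the internal moment M_B. The primary structure is two simply-supported spans AB and BC.
Rotations at B on the released spans (each span's end-slope, ×1/EI):
  span AB: point load 32 at a = 4.5: Pab(L + a)/(6LEI) = 162/EI
  span BC: point load 128.8 at a = 8.4: Pab(L + b)/(6LEI) = 843.9/EI
  relative rotation θ_0 = (162 + 843.9)/EI = 1006/EI
A unit hogging moment at B produces rotation L₁/(3EI) + L₂/(3EI) = 7/EI.
Compatibility: M_B·(L₁+L₂)/(3EI) = θ_0, giving M_B = 143.7 kip·ft (hogging).

M_B = 143.7 kip·ft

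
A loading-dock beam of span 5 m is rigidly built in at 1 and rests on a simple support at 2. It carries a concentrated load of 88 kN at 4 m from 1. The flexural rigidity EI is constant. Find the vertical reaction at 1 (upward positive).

R_1 = 26.05 kN

Take the reaction at 2 as the redundant and release it; the primary structure is a cantilever fixed at 1.
Deflection at 2 on the released cantilever, summing each load's contribution:
  point load 88 at a = 4: Pa²(3L − a)/(6EI) = 2581/EI
Flexibility coefficient — unit upward force at 2: δ_{22} = L³/(3EI) = 41.67/EI.
Compatibility at 2: δ_0 − R_2·δ_{22} = 0, so R_2 = 2581/41.67 = 61.95 kN.
Vertical equilibrium: R_1 = ΣP − R_2 = 88 − 61.95 = 26.05 kN.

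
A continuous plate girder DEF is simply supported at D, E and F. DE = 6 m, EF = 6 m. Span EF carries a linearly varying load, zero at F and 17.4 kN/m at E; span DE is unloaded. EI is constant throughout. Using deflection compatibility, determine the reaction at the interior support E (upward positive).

Take M_E as the redundant. Released structure: two simple spans DE and EF with a hinge at E.
Rotations at E on the released spans (each span's end-slope, ×1/EI):
  span EF: triangular load, peak 17.4: w₀L³/(45EI) = 83.52/EI
  relative rotation θ_0 = (0 + 83.52)/EI = 83.52/EI
A unit hogging moment at E produces rotation L₁/(3EI) + L₂/(3EI) = 4/EI.
Compatibility: M_E·(L₁+L₂)/(3EI) = θ_0, giving M_E = 20.88 kN·m (hogging).
Span DE, ΣM about D with M_E applied at E: R_E^{DE}·6 = 0 + 20.88, so R_E^{DE} = 3.48 kN and R_D = 0 − 3.48 = -3.48 kN.
Span EF, ΣM about F: R_E^{EF}·6 = 208.8 + 20.88, so R_E^{EF} = 38.28 kN and R_F = 52.2 − 38.28 = 13.92 kN.
R_E = 3.48 + 38.28 = 41.76 kN.

R_E = 41.76 kN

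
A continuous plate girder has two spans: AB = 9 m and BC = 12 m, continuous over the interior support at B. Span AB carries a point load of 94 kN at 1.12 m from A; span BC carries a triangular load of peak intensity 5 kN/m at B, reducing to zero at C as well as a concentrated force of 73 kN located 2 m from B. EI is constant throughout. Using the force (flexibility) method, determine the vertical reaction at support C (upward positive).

Insert a hinge at B; M_B is the redundant, and each span becomes simply supported.
Discontinuity in slope at B on the released structure — sum the simple-span end rotations:
  span AB: point load 94 at a = 1.12: Pab(L + a)/(6LEI) = 155.5/EI
  span BC: triangular load, peak 5: w₀L³/(45EI) = 192/EI
  span BC: point load 73 at a = 2: Pab(L + b)/(6LEI) = 446.1/EI
  relative rotation θ_0 = (155.5 + 638.1)/EI = 793.6/EI
A unit hogging moment at B produces rotation L₁/(3EI) + L₂/(3EI) = 7/EI.
Slope continuity at B: θ_0 = M_B·7/EI, so M_B = 793.6/7 = 113.4 kN·m (hogging).
Span BC, ΣM about C: R_B^{BC}·12 = 970 + 113.4, so R_B^{BC} = 90.28 kN and R_C = 103 − 90.28 = 12.72 kN.

R_C = 12.72 kN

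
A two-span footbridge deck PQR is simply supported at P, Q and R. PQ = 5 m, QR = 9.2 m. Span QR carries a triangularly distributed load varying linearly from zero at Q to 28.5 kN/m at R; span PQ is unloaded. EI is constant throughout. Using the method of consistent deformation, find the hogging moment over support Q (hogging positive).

Insert a hinge at Q; M_Q is the redundant, and each span becomes simply supported.
Rotations at Q on the released spans (each span's end-slope, ×1/EI):
  span QR: triangular load, peak 28.5: 7w₀L³/(360EI) = 431.5/EI
  relative rotation θ_0 = (0 + 431.5)/EI = 431.5/EI
A unit hogging moment at Q produces rotation L₁/(3EI) + L₂/(3EI) = 4.733/EI.
Compatibility: M_Q·(L₁+L₂)/(3EI) = θ_0, giving M_Q = 91.17 kN·m (hogging).

M_Q = 91.17 kN·m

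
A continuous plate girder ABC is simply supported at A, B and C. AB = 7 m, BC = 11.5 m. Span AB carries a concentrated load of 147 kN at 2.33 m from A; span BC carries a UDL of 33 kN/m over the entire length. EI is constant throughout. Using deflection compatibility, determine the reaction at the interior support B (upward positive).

R_B = 329.9 kN

Insert a hinge at B; M_B is the redundant, and each span becomes simply supported.
Rotations at B on the released spans (each span's end-slope, ×1/EI):
  span AB: point load 147 at a = 2.33: Pab(L + a)/(6LEI) = 355.3/EI
  span BC: UDL 33: wL³/(24EI) = 2091/EI
  relative rotation θ_0 = (355.3 + 2091)/EI = 2447/EI
A unit hogging moment at B produces rotation L₁/(3EI) + L₂/(3EI) = 6.167/EI.
Slope continuity at B: θ_0 = M_B·6.167/EI, so M_B = 2447/6.167 = 396.7 kN·m (hogging).
Span AB, ΣM about A with M_B applied at B: R_B^{AB}·7 = 342.5 + 396.7, so R_B^{AB} = 105.6 kN and R_A = 147 − 105.6 = 41.39 kN.
Span BC, ΣM about C: R_B^{BC}·11.5 = 2182 + 396.7, so R_B^{BC} = 224.2 kN and R_C = 379.5 − 224.2 = 155.3 kN.
R_B = 105.6 + 224.2 = 329.9 kN.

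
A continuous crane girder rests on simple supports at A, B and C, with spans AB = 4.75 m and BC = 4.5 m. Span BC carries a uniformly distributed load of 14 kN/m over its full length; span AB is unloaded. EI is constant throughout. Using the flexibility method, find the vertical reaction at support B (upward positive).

R_B = 38.96 kN

Release continuity at B by inserting a hinge; the redundant is the internal moment M_B. The primary structure is two simply-supported spans AB and BC.
End slopes at the hinge B, treating each span as simply supported:
  span BC: UDL 14: wL³/(24EI) = 53.16/EI
  relative rotation θ_0 = (0 + 53.16)/EI = 53.16/EI
A unit hogging moment at B produces rotation L₁/(3EI) + L₂/(3EI) = 3.083/EI.
Compatibility: M_B·(L₁+L₂)/(3EI) = θ_0, giving M_B = 17.24 kN·m (hogging).
Span AB, ΣM about A with M_B applied at B: R_B^{AB}·4.75 = 0 + 17.24, so R_B^{AB} = 3.629 kN and R_A = 0 − 3.629 = -3.629 kN.
Span BC, ΣM about C: R_B^{BC}·4.5 = 141.8 + 17.24, so R_B^{BC} = 35.33 kN and R_C = 63 − 35.33 = 27.67 kN.
R_B = 3.629 + 35.33 = 38.96 kN.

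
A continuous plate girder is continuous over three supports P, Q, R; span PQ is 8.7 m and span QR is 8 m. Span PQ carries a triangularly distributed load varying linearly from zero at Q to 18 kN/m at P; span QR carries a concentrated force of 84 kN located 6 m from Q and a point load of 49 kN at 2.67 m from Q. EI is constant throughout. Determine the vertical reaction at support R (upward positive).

R_R = 65.11 kN

Take M_Q as the redundant. Released structure: two simple spans PQ and QR with a hinge at Q.
End slopes at the hinge Q, treating each span as simply supported:
  span PQ: triangular load, peak 18: 7w₀L³/(360EI) = 230.5/EI
  span QR: point load 84 at a = 6: Pab(L + b)/(6LEI) = 210/EI
  span QR: point load 49 at a = 2.67: Pab(L + b)/(6LEI) = 193.7/EI
  relative rotation θ_0 = (230.5 + 403.7)/EI = 634.1/EI
A unit hogging moment at Q produces rotation L₁/(3EI) + L₂/(3EI) = 5.567/EI.
Slope continuity at Q: θ_0 = M_Q·5.567/EI, so M_Q = 634.1/5.567 = 113.9 kN·m (hogging).
Span QR, ΣM about R: R_Q^{QR}·8 = 429.2 + 113.9, so R_Q^{QR} = 67.89 kN and R_R = 133 − 67.89 = 65.11 kN.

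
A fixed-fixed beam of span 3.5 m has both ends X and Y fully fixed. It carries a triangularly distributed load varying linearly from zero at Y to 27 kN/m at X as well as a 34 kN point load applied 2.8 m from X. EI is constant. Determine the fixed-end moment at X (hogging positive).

M_X = 20.35 kN·m

Release both end moments; the primary structure is a simply-supported span XY with redundants M_X and M_Y.
End rotations of the released simple span under the applied load (×1/EI):
  at X: triangular load, peak 27: w₀L³/(45EI) = 25.73/EI
  at Y: triangular load, peak 27: 7w₀L³/(360EI) = 22.51/EI
  at X: point load 34 at a = 2.8: Pab(L + b)/(6LEI) = 13.33/EI
  at Y: point load 34 at a = 2.8: Pab(L + a)/(6LEI) = 19.99/EI
  θ_X0 = 39.05/EI,  θ_Y0 = 42.5/EI
Flexibility coefficients: a unit moment at one end gives L/(3EI) there and L/(6EI) at the far end, so f₁₁ = f₂₂ = 1.167/EI and f₁₂ = f₂₁ = 0.5833/EI.
Compatibility — zero rotation at each built-in end:
  1.167 M_X + 0.5833 M_Y = 39.05
  0.5833 M_X + 1.167 M_Y = 42.5
Solving the pair gives M_X = 20.35 kN·m and M_Y = 26.26 kN·m (hogging).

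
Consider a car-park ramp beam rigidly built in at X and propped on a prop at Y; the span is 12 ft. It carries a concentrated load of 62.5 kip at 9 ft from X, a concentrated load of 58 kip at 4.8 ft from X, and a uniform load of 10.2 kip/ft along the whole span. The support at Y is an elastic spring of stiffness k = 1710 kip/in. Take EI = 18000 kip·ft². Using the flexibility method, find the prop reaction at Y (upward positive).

Take the reaction at Y as the redundant and release it; the primary structure is a cantilever fixed at X.
Free-end deflection of the primary structure under the applied loading (downward +):
  point load 62.5 at a = 9: Pa²(3L − a)/(6EI) = 22781/EI
  point load 58 at a = 4.8: Pa²(3L − a)/(6EI) = 6949/EI
  UDL 10.2: wL⁴/(8EI) = 26438/EI
  δ_0 = 56169/EI
Flexibility coefficient — unit upward force at Y: δ_{YY} = L³/(3EI) = 576/EI.
With EI = 18000 kip·ft²: δ_0 = 3.1205 ft and δ_{YY} = 0.032 ft/kip.
Compatibility — the spring shortens by R_Y/k under the reaction it provides: δ_0 − R_Y·δ_{YY} = R_Y/k. With 1/k = 1/(1710×12) ft/kip = 0.000049 ft/kip, R_Y = δ_0 / (δ_{YY} + 1/k) = 3.1205 / (0.032 + 0.000049) = 97.37 kip.

R_Y = 97.37 kip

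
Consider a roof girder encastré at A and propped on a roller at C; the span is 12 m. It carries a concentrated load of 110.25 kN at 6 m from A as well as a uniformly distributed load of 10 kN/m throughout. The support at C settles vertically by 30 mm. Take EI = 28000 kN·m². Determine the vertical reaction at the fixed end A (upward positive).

Release the roller at C. Primary structure: cantilever fixed at A.
Free-end deflection of the primary structure under the applied loading (downward +):
  point load 110.25 at a = 6: Pa²(3L − a)/(6EI) = 19845/EI
  UDL 10: wL⁴/(8EI) = 25920/EI
  δ_0 = 45765/EI
Tip deflection under a unit load at C: L³/(3EI) = 576/EI.
With EI = 28000 kN·m²: δ_0 = 1.6345 m and δ_{CC} = 0.020571 m/kN.
Compatibility — the beam at C must follow the support down by 0.03 m: δ_0 − R_C·δ_{CC} = 0.03, so R_C = (1.6345 − 0.03)/0.020571 = 77.99 kN.
Vertical equilibrium: R_A = ΣP − R_C = 230.2 − 77.99 = 152.3 kN.

R_A = 152.3 kN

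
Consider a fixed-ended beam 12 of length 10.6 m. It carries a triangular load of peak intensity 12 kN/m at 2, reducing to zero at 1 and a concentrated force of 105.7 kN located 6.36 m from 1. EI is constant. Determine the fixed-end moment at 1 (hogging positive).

Take the two fixed-end moments M_1, M_2 as redundants; the released structure is the simple span 12.
Simple-span end rotations at 1 and 2 under the given loads:
  at 1: triangular load, peak 12: 7w₀L³/(360EI) = 277.9/EI
  at 2: triangular load, peak 12: w₀L³/(45EI) = 317.6/EI
  at 1: point load 105.7 at a = 6.36: Pab(L + b)/(6LEI) = 665.1/EI
  at 2: point load 105.7 at a = 6.36: Pab(L + a)/(6LEI) = 760.1/EI
  θ_10 = 943/EI,  θ_20 = 1078/EI
Flexibility coefficients: a unit moment at one end gives L/(3EI) there and L/(6EI) at the far end, so f₁₁ = f₂₂ = 3.533/EI and f₁₂ = f₂₁ = 1.767/EI.
Compatibility — zero rotation at each built-in end:
  3.533 M_1 + 1.767 M_2 = 943
  1.767 M_1 + 3.533 M_2 = 1078
Solving the pair gives M_1 = 152.5 kN·m and M_2 = 228.8 kN·m (hogging).

M_1 = 152.5 kN·m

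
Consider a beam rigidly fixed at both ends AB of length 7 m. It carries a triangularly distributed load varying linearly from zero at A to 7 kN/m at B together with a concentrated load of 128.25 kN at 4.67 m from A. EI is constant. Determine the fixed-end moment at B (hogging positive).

Release both end moments; the primary structure is a simply-supported span AB with redundants M_A and M_B.
Simple-span end rotations at A and B under the given loads:
  at A: triangular load, peak 7: 7w₀L³/(360EI) = 46.69/EI
  at B: triangular load, peak 7: w₀L³/(45EI) = 53.36/EI
  at A: point load 128.25 at a = 4.67: Pab(L + b)/(6LEI) = 310/EI
  at B: point load 128.25 at a = 4.67: Pab(L + a)/(6LEI) = 387.7/EI
  θ_A0 = 356.7/EI,  θ_B0 = 441.1/EI
Flexibility coefficients: a unit moment at one end gives L/(3EI) there and L/(6EI) at the far end, so f₁₁ = f₂₂ = 2.333/EI and f₁₂ = f₂₁ = 1.167/EI.
Compatibility — zero rotation at each built-in end:
  2.333 M_A + 1.167 M_B = 356.7
  1.167 M_A + 2.333 M_B = 441.1
Solving the pair gives M_A = 77.79 kN·m and M_B = 150.1 kN·m (hogging).

M_B = 150.1 kN·m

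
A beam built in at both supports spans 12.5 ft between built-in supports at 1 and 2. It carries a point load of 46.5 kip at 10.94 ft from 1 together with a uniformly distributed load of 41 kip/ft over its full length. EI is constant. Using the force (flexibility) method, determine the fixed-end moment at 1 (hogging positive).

Release both end moments; the primary structure is a simply-supported span 12 with redundants M_1 and M_2.
On the primary (simply-supported) span, the end slopes from the loading are:
  at 1: point load 46.5 at a = 10.94: Pab(L + b)/(6LEI) = 148.8/EI
  at 2: point load 46.5 at a = 10.94: Pab(L + a)/(6LEI) = 248/EI
  at 1: UDL 41: wL³/(24EI) = 3337/EI
  at 2: UDL 41: wL³/(24EI) = 3337/EI
  θ_10 = 3485/EI,  θ_20 = 3585/EI
Flexibility coefficients: a unit moment at one end gives L/(3EI) there and L/(6EI) at the far end, so f₁₁ = f₂₂ = 4.167/EI and f₁₂ = f₂₁ = 2.083/EI.
Compatibility — zero rotation at each built-in end:
  4.167 M_1 + 2.083 M_2 = 3485
  2.083 M_1 + 4.167 M_2 = 3585
Solving the pair gives M_1 = 541.8 kip·ft and M_2 = 589.4 kip·ft (hogging).

M_1 = 541.8 kip·ft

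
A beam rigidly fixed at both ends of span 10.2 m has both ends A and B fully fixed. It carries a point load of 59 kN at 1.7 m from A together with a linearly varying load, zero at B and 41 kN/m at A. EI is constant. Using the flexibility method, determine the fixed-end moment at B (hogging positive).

Take the two fixed-end moments M_A, M_B as redundants; the released structure is the simple span AB.
Simple-span end rotations at A and B under the given loads:
  at A: point load 59 at a = 1.7: Pab(L + b)/(6LEI) = 260.5/EI
  at B: point load 59 at a = 1.7: Pab(L + a)/(6LEI) = 165.8/EI
  at A: triangular load, peak 41: w₀L³/(45EI) = 966.9/EI
  at B: triangular load, peak 41: 7w₀L³/(360EI) = 846/EI
  θ_A0 = 1227/EI,  θ_B0 = 1012/EI
Flexibility coefficients: a unit moment at one end gives L/(3EI) there and L/(6EI) at the far end, so f₁₁ = f₂₂ = 3.4/EI and f₁₂ = f₂₁ = 1.7/EI.
Compatibility — zero rotation at each built-in end:
  3.4 M_A + 1.7 M_B = 1227
  1.7 M_A + 3.4 M_B = 1012
Solving the pair gives M_A = 282.9 kN·m and M_B = 156.1 kN·m (hogging).

M_B = 156.1 kN·m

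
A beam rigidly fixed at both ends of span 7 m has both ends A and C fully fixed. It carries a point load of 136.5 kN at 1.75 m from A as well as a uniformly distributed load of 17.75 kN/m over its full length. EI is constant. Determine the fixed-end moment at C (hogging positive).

M_C = 117.3 kN·m

Release both end moments; the primary structure is a simply-supported span AC with redundants M_A and M_C.
End rotations of the released simple span under the applied load (×1/EI):
  at A: point load 136.5 at a = 1.75: Pab(L + b)/(6LEI) = 365.8/EI
  at C: point load 136.5 at a = 1.75: Pab(L + a)/(6LEI) = 261.3/EI
  at A: UDL 17.75: wL³/(24EI) = 253.7/EI
  at C: UDL 17.75: wL³/(24EI) = 253.7/EI
  θ_A0 = 619.5/EI,  θ_C0 = 514.9/EI
Flexibility coefficients: a unit moment at one end gives L/(3EI) there and L/(6EI) at the far end, so f₁₁ = f₂₂ = 2.333/EI and f₁₂ = f₂₁ = 1.167/EI.
Compatibility — zero rotation at each built-in end:
  2.333 M_A + 1.167 M_C = 619.5
  1.167 M_A + 2.333 M_C = 514.9
Solving the pair gives M_A = 206.8 kN·m and M_C = 117.3 kN·m (hogging).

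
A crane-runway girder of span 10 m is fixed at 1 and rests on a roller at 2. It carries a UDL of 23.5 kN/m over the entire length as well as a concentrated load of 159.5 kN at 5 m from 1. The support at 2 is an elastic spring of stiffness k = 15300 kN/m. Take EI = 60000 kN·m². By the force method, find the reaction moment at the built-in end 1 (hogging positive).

Take the reaction at 2 as the redundant and release it; the primary structure is a cantilever fixed at 1.
Deflection at 2 on the released cantilever, summing each load's contribution:
  UDL 23.5: wL⁴/(8EI) = 29375/EI
  point load 159.5 at a = 5: Pa²(3L − a)/(6EI) = 16615/EI
  δ_0 = 45990/EI
Tip deflection under a unit load at 2: L³/(3EI) = 333.3/EI.
With EI = 60000 kN·m²: δ_0 = 0.76649 m and δ_{22} = 0.005556 m/kN.
Compatibility — the spring shortens by R_2/k under the reaction it provides: δ_0 − R_2·δ_{22} = R_2/k. With 1/k = 0.000065 m/kN, R_2 = δ_0 / (δ_{22} + 1/k) = 0.76649 / (0.005556 + 0.000065) = 136.4 kN.
Moment equilibrium about 1: M_1 = Σ(load moments about 1) − R_2·L = 1972 − 136.4×10 = 608.9 kN·m.

M_1 = 608.9 kN·m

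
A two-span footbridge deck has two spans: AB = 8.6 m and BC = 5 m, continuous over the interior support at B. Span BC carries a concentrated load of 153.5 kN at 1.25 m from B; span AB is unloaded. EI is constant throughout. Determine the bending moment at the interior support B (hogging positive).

Take M_B as the redundant. Released structure: two simple spans AB and BC with a hinge at B.
Discontinuity in slope at B on the released structure — sum the simple-span end rotations:
  span BC: point load 153.5 at a = 1.25: Pab(L + b)/(6LEI) = 209.9/EI
  relative rotation θ_0 = (0 + 209.9)/EI = 209.9/EI
A unit hogging moment at B produces rotation L₁/(3EI) + L₂/(3EI) = 4.533/EI.
Compatibility: M_B·(L₁+L₂)/(3EI) = θ_0, giving M_B = 46.29 kN·m (hogging).

M_B = 46.29 kN·m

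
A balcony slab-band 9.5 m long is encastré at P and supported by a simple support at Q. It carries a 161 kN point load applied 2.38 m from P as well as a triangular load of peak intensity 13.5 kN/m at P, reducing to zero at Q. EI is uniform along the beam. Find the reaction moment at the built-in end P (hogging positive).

Choose R_Q as the redundant. The primary structure is the cantilever fixed at P.
Deflection at Q on the released cantilever, summing each load's contribution:
  point load 161 at a = 2.38: Pa²(3L − a)/(6EI) = 3970/EI
  triangular load, peak 13.5 at the fixed end: w₀L⁴/(30EI) = 3665/EI
  δ_0 = 7635/EI
Flexibility coefficient — unit upward force at Q: δ_{QQ} = L³/(3EI) = 285.8/EI.
Compatibility at Q: δ_0 − R_Q·δ_{QQ} = 0, so R_Q = 7635/285.8 = 26.72 kN.
Moment equilibrium about P: M_P = Σ(load moments about P) − R_Q·L = 586.2 − 26.72×9.5 = 332.4 kN·m.

M_P = 332.4 kN·m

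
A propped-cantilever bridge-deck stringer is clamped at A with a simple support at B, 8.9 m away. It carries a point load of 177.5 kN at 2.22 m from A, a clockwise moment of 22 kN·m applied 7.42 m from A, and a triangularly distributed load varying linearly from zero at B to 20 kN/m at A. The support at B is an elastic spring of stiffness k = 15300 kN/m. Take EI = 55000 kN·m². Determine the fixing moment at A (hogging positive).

M_A = 359.3 kN·m

Release the roller at B. Primary structure: cantilever fixed at A.
Deflection at B on the released cantilever, summing each load's contribution:
  point load 177.5 at a = 2.22: Pa²(3L − a)/(6EI) = 3569/EI
  clockwise couple 22 at a = 7.42: M₀a(2L − a)/(2EI) = 847.2/EI
  triangular load, peak 20 at the fixed end: w₀L⁴/(30EI) = 4183/EI
  δ_0 = 8599/EI
Tip deflection under a unit load at B: L³/(3EI) = 235/EI.
With EI = 55000 kN·m²: δ_0 = 0.15635 m and δ_{BB} = 0.004273 m/kN.
Compatibility — the spring shortens by R_B/k under the reaction it provides: δ_0 − R_B·δ_{BB} = R_B/k. With 1/k = 0.000065 m/kN, R_B = δ_0 / (δ_{BB} + 1/k) = 0.15635 / (0.004273 + 0.000065) = 36.04 kN.
Moment equilibrium about A: M_A = Σ(load moments about A) − R_B·L = 680.1 − 36.04×8.9 = 359.3 kN·m.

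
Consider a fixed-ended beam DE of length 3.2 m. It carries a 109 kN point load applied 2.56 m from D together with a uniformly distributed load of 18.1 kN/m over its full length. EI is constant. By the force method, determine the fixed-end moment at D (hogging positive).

M_D = 26.61 kN·m

Release both end moments; the primary structure is a simply-supported span DE with redundants M_D and M_E.
End rotations of the released simple span under the applied load (×1/EI):
  at D: point load 109 at a = 2.56: Pab(L + b)/(6LEI) = 35.72/EI
  at E: point load 109 at a = 2.56: Pab(L + a)/(6LEI) = 53.58/EI
  at D: UDL 18.1: wL³/(24EI) = 24.71/EI
  at E: UDL 18.1: wL³/(24EI) = 24.71/EI
  θ_D0 = 60.43/EI,  θ_E0 = 78.29/EI
Flexibility coefficients: a unit moment at one end gives L/(3EI) there and L/(6EI) at the far end, so f₁₁ = f₂₂ = 1.067/EI and f₁₂ = f₂₁ = 0.5333/EI.
Compatibility — zero rotation at each built-in end:
  1.067 M_D + 0.5333 M_E = 60.43
  0.5333 M_D + 1.067 M_E = 78.29
Solving the pair gives M_D = 26.61 kN·m and M_E = 60.09 kN·m (hogging).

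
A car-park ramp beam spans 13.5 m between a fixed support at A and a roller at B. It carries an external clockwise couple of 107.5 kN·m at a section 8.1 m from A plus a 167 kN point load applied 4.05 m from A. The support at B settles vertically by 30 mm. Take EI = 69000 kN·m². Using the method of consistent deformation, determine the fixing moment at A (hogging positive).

M_A = 408.6 kN·m

Take the reaction at B as the redundant and release it; the primary structure is a cantilever fixed at A.
Downward deflection at the released point B due to the loads:
  clockwise couple 107.5 at a = 8.1: M₀a(2L − a)/(2EI) = 8229/EI
  point load 167 at a = 4.05: Pa²(3L − a)/(6EI) = 16641/EI
  δ_0 = 24869/EI
Tip deflection under a unit load at B: L³/(3EI) = 820.1/EI.
With EI = 69000 kN·m²: δ_0 = 0.36043 m and δ_{BB} = 0.011886 m/kN.
Compatibility — the beam at B must follow the support down by 0.03 m: δ_0 − R_B·δ_{BB} = 0.03, so R_B = (0.36043 − 0.03)/0.011886 = 27.8 kN.
Moment equilibrium about A: M_A = Σ(load moments about A) − R_B·L = 783.9 − 27.8×13.5 = 408.6 kN·m.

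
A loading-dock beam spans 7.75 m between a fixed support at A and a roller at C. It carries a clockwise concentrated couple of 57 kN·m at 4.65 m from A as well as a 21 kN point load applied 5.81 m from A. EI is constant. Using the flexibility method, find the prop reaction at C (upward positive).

R_C = 22.55 kN

Remove the prop at C; the released (primary) structure is a cantilever built in at A.
Deflection at C on the released cantilever, summing each load's contribution:
  clockwise couple 57 at a = 4.65: M₀a(2L − a)/(2EI) = 1438/EI
  point load 21 at a = 5.81: Pa²(3L − a)/(6EI) = 2060/EI
  δ_0 = 3498/EI
Tip deflection under a unit load at C: L³/(3EI) = 155.2/EI.
Compatibility at C: δ_0 − R_C·δ_{CC} = 0, so R_C = 3498/155.2 = 22.55 kN.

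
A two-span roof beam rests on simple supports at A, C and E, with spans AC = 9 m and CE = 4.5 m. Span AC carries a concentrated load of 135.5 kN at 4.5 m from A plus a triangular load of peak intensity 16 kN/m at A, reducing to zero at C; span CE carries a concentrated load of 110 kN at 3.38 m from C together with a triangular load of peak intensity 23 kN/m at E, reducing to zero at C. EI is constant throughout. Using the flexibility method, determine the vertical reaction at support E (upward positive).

R_E = 65.75 kN

Release continuity at C by inserting a hinge; the redundant is the internal moment M_C. The primary structure is two simply-supported spans AC and CE.
Discontinuity in slope at C on the released structure — sum the simple-span end rotations:
  span AC: point load 135.5 at a = 4.5: Pab(L + a)/(6LEI) = 686/EI
  span AC: triangular load, peak 16: 7w₀L³/(360EI) = 226.8/EI
  span CE: point load 110 at a = 3.38: Pab(L + b)/(6LEI) = 86.68/EI
  span CE: triangular load, peak 23: 7w₀L³/(360EI) = 40.75/EI
  relative rotation θ_0 = (912.8 + 127.4)/EI = 1040/EI
A unit hogging moment at C produces rotation L₁/(3EI) + L₂/(3EI) = 4.5/EI.
Compatibility: M_C·(L₁+L₂)/(3EI) = θ_0, giving M_C = 231.2 kN·m (hogging).
Span CE, ΣM about E: R_C^{CE}·4.5 = 200.8 + 231.2, so R_C^{CE} = 96 kN and R_E = 161.8 − 96 = 65.75 kN.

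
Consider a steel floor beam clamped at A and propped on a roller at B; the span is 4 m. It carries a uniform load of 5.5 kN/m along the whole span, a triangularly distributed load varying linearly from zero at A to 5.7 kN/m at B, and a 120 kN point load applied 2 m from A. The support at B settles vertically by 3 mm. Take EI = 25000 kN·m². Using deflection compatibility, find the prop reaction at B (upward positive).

R_B = 48.5 kN

Release the roller at B. Primary structure: cantilever fixed at A.
Deflection at B on the released cantilever, summing each load's contribution:
  UDL 5.5: wL⁴/(8EI) = 176/EI
  triangular load, peak 5.7 at the free end: 11w₀L⁴/(120EI) = 133.8/EI
  point load 120 at a = 2: Pa²(3L − a)/(6EI) = 800/EI
  δ_0 = 1110/EI
Flexibility coefficient — unit upward force at B: δ_{BB} = L³/(3EI) = 21.33/EI.
With EI = 25000 kN·m²: δ_0 = 0.04439 m and δ_{BB} = 0.000853 m/kN.
Compatibility — the beam at B must follow the support down by 0.003 m: δ_0 − R_B·δ_{BB} = 0.003, so R_B = (0.04439 − 0.003)/0.000853 = 48.5 kN.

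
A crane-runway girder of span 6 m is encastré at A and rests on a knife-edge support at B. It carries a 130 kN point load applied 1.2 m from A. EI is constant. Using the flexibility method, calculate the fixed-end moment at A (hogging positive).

M_A = 112.3 kN·m

Choose R_B as the redundant. The primary structure is the cantilever fixed at A.
Downward deflection at the released point B due to the loads:
  point load 130 at a = 1.2: Pa²(3L − a)/(6EI) = 524.2/EI
Tip deflection under a unit load at B: L³/(3EI) = 72/EI.
The prop prevents deflection at B: R_B = δ_0/δ_{BB} = 524.2/72 = 7.28 kN.
Moment equilibrium about A: M_A = Σ(load moments about A) − R_B·L = 156 − 7.28×6 = 112.3 kN·m.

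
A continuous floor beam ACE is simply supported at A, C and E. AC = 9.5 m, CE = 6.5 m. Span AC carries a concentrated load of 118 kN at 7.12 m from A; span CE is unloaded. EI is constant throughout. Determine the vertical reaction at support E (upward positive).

R_E = -16.82 kN

Release continuity at C by inserting a hinge; the redundant is the internal moment M_C. The primary structure is two simply-supported spans AC and CE.
End slopes at the hinge C, treating each span as simply supported:
  span AC: point load 118 at a = 7.12: Pab(L + a)/(6LEI) = 583/EI
  relative rotation θ_0 = (583 + 0)/EI = 583/EI
A unit hogging moment at C produces rotation L₁/(3EI) + L₂/(3EI) = 5.333/EI.
Compatibility: M_C·(L₁+L₂)/(3EI) = θ_0, giving M_C = 109.3 kN·m (hogging).
Span CE, ΣM about E: R_C^{CE}·6.5 = 0 + 109.3, so R_C^{CE} = 16.82 kN and R_E = 0 − 16.82 = -16.82 kN.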